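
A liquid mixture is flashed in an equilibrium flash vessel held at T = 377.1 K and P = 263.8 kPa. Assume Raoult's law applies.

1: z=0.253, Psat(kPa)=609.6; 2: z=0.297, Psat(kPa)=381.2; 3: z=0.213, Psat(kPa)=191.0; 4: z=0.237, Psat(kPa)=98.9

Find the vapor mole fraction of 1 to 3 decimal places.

y_1 = 0.337

Raoult's law: Kᵢ = Pᵢˢᵃᵗ/P = Pᵢˢᵃᵗ/263.8.
  K_1 = 609.6/263.8 = 2.31084, K_2 = 381.2/263.8 = 1.44503, K_3 = 191.0/263.8 = 0.72403, K_4 = 98.9/263.8 = 0.37491
Rachford–Rice: g(ψ) = Σ zᵢ(Kᵢ−1)/(1+ψ(Kᵢ−1)) = 0.
Feasibility: ΣzᵢKᵢ = 1.257, Σzᵢ/Kᵢ = 1.241 — both > 1, two phases present.
Iterate (Newton) starting at ψ = 0.57:
  ψ = 0.570: g = -0.0047, g' = -0.426 → ψ = 0.559
Converged at ψ = 0.559.
Compositions from xᵢ = zᵢ/(1+ψ(Kᵢ−1)), yᵢ = Kᵢxᵢ:
  1: x = 0.146, y = 0.337
  2: x = 0.238, y = 0.344
  3: x = 0.252, y = 0.182
  4: x = 0.364, y = 0.137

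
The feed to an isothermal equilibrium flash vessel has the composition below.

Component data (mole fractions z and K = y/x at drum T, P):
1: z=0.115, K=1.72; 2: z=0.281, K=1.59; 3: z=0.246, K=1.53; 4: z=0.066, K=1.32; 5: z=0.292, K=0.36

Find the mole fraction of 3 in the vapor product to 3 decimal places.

Material balance + equilibrium reduce to Σ zᵢ(Kᵢ−1)/(1+ψ(Kᵢ−1)) = 0.
g(0) = ΣzᵢKᵢ − 1 = 0.213 and g(1) = 1 − Σzᵢ/Kᵢ = -0.265, so a root lies in (0, 1).
Newton iteration, ψ⁰ = 0.7:
  ψ = 0.700: g = -0.0538, g' = -0.509 → ψ = 0.594
  ψ = 0.594: g = -0.0040, g' = -0.439 → ψ = 0.585
Converged at ψ = 0.585.
Compositions from xᵢ = zᵢ/(1+ψ(Kᵢ−1)), yᵢ = Kᵢxᵢ:
  1: x = 0.081, y = 0.139
  2: x = 0.209, y = 0.332
  3: x = 0.188, y = 0.287
  4: x = 0.056, y = 0.073
  5: x = 0.467, y = 0.168

y_3 = 0.287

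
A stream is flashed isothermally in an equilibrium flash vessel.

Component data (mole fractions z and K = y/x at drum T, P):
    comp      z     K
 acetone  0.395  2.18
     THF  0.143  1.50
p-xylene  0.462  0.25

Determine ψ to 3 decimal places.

ψ = 0.246

Material balance + equilibrium reduce to Σ zᵢ(Kᵢ−1)/(1+ψ(Kᵢ−1)) = 0.
Feasibility: ΣzᵢKᵢ = 1.191, Σzᵢ/Kᵢ = 2.125 — both > 1, two phases present.
Iterate (Newton) starting at ψ = 0.65:
  ψ = 0.650: g = -0.3584, g' = -1.186 → ψ = 0.348
  ψ = 0.348: g = -0.0774, g' = -0.778 → ψ = 0.248
  ψ = 0.248: g = -0.0017, g' = -0.750 → ψ = 0.246
Converged at ψ = 0.246.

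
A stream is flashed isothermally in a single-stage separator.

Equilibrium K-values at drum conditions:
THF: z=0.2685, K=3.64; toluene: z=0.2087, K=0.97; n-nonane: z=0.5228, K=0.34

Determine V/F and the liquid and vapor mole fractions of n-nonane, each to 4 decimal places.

Rachford–Rice: g(V/F) = Σ zᵢ(Kᵢ−1)/(1+V/F(Kᵢ−1)) = 0.
Check two-phase: ΣzᵢKᵢ = 1.3575 > 1 and Σzᵢ/Kᵢ = 1.8266 > 1, so g(0) = 0.3575 > 0 and g(1) = -0.8266 < 0.
Newton iteration, V/F⁰ = 0.5:
  V/F = 0.5000: g = -0.21582, g' = -0.8552 → V/F = 0.2476
  V/F = 0.2476: g = 0.00986, g' = -1.0098 → V/F = 0.2574
  V/F = 0.2574: g = 0.00008, g' = -0.9941 → V/F = 0.2575
Converged at V/F = 0.2575.
Compositions from xᵢ = zᵢ/(1+V/F(Kᵢ−1)), yᵢ = Kᵢxᵢ:
  THF: x = 0.1598, y = 0.5818
  toluene: x = 0.2103, y = 0.2040
  n-nonane: x = 0.6298, y = 0.2141

V/F = 0.2575, x_n-nonane = 0.6298, y_n-nonane = 0.2141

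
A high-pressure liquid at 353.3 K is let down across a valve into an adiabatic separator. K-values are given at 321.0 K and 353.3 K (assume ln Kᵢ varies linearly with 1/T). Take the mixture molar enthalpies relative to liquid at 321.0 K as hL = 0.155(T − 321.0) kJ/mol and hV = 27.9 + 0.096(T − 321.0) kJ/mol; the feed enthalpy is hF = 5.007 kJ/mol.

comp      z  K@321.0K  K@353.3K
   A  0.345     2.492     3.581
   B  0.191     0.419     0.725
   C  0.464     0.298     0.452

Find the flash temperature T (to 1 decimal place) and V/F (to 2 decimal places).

T = 326.7 K, V/F = 0.15

Adiabatic flash: solve Rachford–Rice at each trial T, then check hF = ψ·hV(T) + (1−ψ)·hL(T).
  T = 321.0 K: K = (2.492, 0.419, 0.298), RR gives ψ = 0.078, H_out = 2.183 kJ/mol
  T = 353.3 K: K = (3.581, 0.725, 0.452), RR gives ψ = 0.469, H_out = 17.208 kJ/mol
  T = 337.1 K: K = (3.012, 0.558, 0.370), RR gives ψ = 0.272, H_out = 9.830 kJ/mol
  T = 329.1 K: K = (2.747, 0.486, 0.333), RR gives ψ = 0.179, H_out = 6.158 kJ/mol
  T = 325.1 K: K = (2.620, 0.452, 0.316), RR gives ψ = 0.130, H_out = 4.241 kJ/mol
  T = 327.1 K: K = (2.683, 0.469, 0.324), RR gives ψ = 0.155, H_out = 5.209 kJ/mol
Linear interpolation between T = 325.1 (H_out = 4.241) and T = 327.1 (H_out = 5.209) on hF = 5.007 gives T ≈ 326.7 K, at which ψ = 0.15.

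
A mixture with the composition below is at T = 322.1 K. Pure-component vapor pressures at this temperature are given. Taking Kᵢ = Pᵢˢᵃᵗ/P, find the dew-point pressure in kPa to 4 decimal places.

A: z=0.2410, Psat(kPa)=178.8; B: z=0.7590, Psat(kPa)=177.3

At the dew point ψ → 1, so Σzᵢ/Kᵢ = 1 with Kᵢ = Pᵢˢᵃᵗ/P ⇒ 1/P = Σzᵢ/Pᵢˢᵃᵗ.
1/P = 0.2410/178.8 + 0.7590/177.3 = 0.0056288 ⇒ P = 177.6592 kPa

Pdew = 177.6592 kPa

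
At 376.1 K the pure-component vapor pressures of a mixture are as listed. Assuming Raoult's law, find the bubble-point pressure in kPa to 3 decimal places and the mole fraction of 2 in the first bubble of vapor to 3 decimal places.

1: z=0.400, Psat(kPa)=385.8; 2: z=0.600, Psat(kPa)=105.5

Pbub = 217.620 kPa, y_2 = 0.291

At the bubble point ψ → 0, so ΣzᵢKᵢ = 1 with Kᵢ = Pᵢˢᵃᵗ/P ⇒ P = ΣzᵢPᵢˢᵃᵗ.
P = 0.400·385.8 + 0.600·105.5 = 217.620 kPa
yᵢ = zᵢPᵢˢᵃᵗ/P ⇒ y_2 = 0.600·105.5/217.620 = 0.291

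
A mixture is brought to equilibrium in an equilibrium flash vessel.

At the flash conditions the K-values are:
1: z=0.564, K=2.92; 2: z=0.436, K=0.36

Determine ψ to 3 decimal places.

ψ = 0.654

Binary case is linear: z₁(K₁−1)(1+ψ(K₂−1)) + z₂(K₂−1)(1+ψ(K₁−1)) = 0
⇒ ψ = [z₁(K₁−1)+z₂(K₂−1)] / [−(K₁−1)(K₂−1)] = 0.8038/1.2288 = 0.654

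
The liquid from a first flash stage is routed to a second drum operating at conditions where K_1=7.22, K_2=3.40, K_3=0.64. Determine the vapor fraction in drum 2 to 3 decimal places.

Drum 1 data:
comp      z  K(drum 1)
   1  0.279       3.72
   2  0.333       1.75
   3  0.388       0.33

Drum 1:
Rachford–Rice: g(ψ₁) = Σ zᵢ(Kᵢ−1)/(1+ψ₁(Kᵢ−1)) = 0.
g(0) = ΣzᵢKᵢ − 1 = 0.749 and g(1) = 1 − Σzᵢ/Kᵢ = -0.441, so a root lies in (0, 1).
Newton–Raphson from ψ₁ = 0.64:
  ψ₁ = 0.640: g = -0.0095, g' = -0.894 → ψ₁ = 0.629
Converged at ψ₁ = 0.629.
Drum-1 compositions:
  1: x = 0.103, y = 0.383
  2: x = 0.226, y = 0.396
  3: x = 0.671, y = 0.221
Drum-2 feed = drum-1 liquid: z₂ = (0.1029, 0.2262, 0.6709).
Drum 2:
Material balance + equilibrium reduce to Σ zᵢ(Kᵢ−1)/(1+ψ₂(Kᵢ−1)) = 0.
Check two-phase: ΣzᵢKᵢ = 1.941 > 1 and Σzᵢ/Kᵢ = 1.129 > 1, so g(0) = 0.941 > 0 and g(1) = -0.129 < 0.
Iterate (Newton) starting at ψ₂ = 0.5:
  ψ₂ = 0.500: g = 0.1079, g' = -0.634 → ψ₂ = 0.670
  ψ₂ = 0.670: g = 0.0136, g' = -0.492 → ψ₂ = 0.698
Converged at ψ₂ = 0.698.
  1: x = 0.019, y = 0.139
  2: x = 0.085, y = 0.287
  3: x = 0.896, y = 0.574

V/F (drum 2) = 0.698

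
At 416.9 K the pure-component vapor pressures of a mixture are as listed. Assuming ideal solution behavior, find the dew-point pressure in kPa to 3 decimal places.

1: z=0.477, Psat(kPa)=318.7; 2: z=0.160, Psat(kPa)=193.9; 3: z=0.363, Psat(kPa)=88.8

Pdew = 156.013 kPa

At the dew point ψ → 1, so Σzᵢ/Kᵢ = 1 with Kᵢ = Pᵢˢᵃᵗ/P ⇒ 1/P = Σzᵢ/Pᵢˢᵃᵗ.
1/P = 0.477/318.7 + 0.160/193.9 + 0.363/88.8 = 0.006410 ⇒ P = 156.013 kPa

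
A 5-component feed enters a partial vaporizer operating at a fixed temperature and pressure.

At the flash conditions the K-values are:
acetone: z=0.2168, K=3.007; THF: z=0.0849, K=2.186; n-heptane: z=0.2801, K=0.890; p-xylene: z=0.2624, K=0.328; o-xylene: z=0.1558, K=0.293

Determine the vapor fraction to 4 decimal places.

Material balance + equilibrium reduce to Σ zᵢ(Kᵢ−1)/(1+ψ(Kᵢ−1)) = 0.
Feasibility: ΣzᵢKᵢ = 1.2185, Σzᵢ/Kᵢ = 1.7574 — both > 1, two phases present.
Newton–Raphson from ψ = 0.45:
  ψ = 0.4500: g = -0.15245, g' = -0.7066 → ψ = 0.2343
  ψ = 0.2343: g = 0.00185, g' = -0.7595 → ψ = 0.2367
Converged at ψ = 0.2367.

ψ = 0.2367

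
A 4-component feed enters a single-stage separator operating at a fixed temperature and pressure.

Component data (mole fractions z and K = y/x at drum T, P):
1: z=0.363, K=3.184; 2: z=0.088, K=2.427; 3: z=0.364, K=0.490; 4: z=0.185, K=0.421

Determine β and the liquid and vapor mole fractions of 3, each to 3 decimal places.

β = 0.571, x_3 = 0.514, y_3 = 0.252

Let β = V/F and solve Σ zᵢ(Kᵢ−1)/(1+β(Kᵢ−1)) = 0.
Feasibility: ΣzᵢKᵢ = 1.626, Σzᵢ/Kᵢ = 1.333 — both > 1, two phases present.
Iterate (Newton) starting at β = 0.47:
  β = 0.470: g = 0.0751, g' = -0.767 → β = 0.568
  β = 0.568: g = 0.0023, g' = -0.725 → β = 0.571
Converged at β = 0.571.
Compositions from xᵢ = zᵢ/(1+β(Kᵢ−1)), yᵢ = Kᵢxᵢ:
  1: x = 0.162, y = 0.514
  2: x = 0.048, y = 0.118
  3: x = 0.514, y = 0.252
  4: x = 0.276, y = 0.116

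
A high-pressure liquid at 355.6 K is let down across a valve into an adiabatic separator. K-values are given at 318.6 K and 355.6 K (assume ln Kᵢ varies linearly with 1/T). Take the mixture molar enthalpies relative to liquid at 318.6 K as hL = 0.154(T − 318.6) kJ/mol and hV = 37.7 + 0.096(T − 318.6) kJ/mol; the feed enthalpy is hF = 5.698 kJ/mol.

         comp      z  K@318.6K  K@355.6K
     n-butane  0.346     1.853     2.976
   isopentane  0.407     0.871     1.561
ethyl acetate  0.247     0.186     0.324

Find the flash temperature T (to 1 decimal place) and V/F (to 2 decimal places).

T = 319.9 K, V/F = 0.15

Adiabatic flash: solve Rachford–Rice at each trial T, then check hF = ψ·hV(T) + (1−ψ)·hL(T).
  T = 318.6 K: K = (1.853, 0.871, 0.186), RR gives ψ = 0.100, H_out = 3.759 kJ/mol
  T = 355.6 K: K = (2.976, 1.561, 0.324), RR gives ψ = 0.869, H_out = 36.610 kJ/mol
  T = 337.1 K: K = (2.379, 1.185, 0.249), RR gives ψ = 0.587, H_out = 24.350 kJ/mol
  T = 327.9 K: K = (2.108, 1.021, 0.216), RR gives ψ = 0.385, H_out = 15.751 kJ/mol
  T = 323.2 K: K = (1.977, 0.943, 0.201), RR gives ψ = 0.253, H_out = 10.194 kJ/mol
  T = 320.9 K: K = (1.914, 0.907, 0.193), RR gives ψ = 0.180, H_out = 7.112 kJ/mol
Linear interpolation between T = 318.6 (H_out = 3.759) and T = 320.9 (H_out = 7.112) on hF = 5.698 gives T ≈ 319.9 K, at which ψ = 0.15.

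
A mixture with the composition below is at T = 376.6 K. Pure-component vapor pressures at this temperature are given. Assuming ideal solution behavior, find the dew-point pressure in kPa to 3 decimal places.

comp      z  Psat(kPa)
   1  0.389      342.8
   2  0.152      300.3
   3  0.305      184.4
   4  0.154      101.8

Pdew = 207.999 kPa

At the dew point ψ → 1, so Σzᵢ/Kᵢ = 1 with Kᵢ = Pᵢˢᵃᵗ/P ⇒ 1/P = Σzᵢ/Pᵢˢᵃᵗ.
1/P = 0.389/342.8 + 0.152/300.3 + 0.305/184.4 + 0.154/101.8 = 0.004808 ⇒ P = 207.999 kPa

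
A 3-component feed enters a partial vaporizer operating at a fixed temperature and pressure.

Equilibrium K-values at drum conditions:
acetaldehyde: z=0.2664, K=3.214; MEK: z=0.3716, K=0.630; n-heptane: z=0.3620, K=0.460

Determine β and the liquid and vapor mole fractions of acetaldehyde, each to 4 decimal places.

β = 0.2529, x_acetaldehyde = 0.1708, y_acetaldehyde = 0.5489

Material balance + equilibrium reduce to Σ zᵢ(Kᵢ−1)/(1+β(Kᵢ−1)) = 0.
Check two-phase: ΣzᵢKᵢ = 1.2568 > 1 and Σzᵢ/Kᵢ = 1.4597 > 1, so g(0) = 0.2568 > 0 and g(1) = -0.4597 < 0.
Iterate (Newton) starting at β = 0.5:
  β = 0.5000: g = -0.15655, g' = -0.5688 → β = 0.2248
  β = 0.2248: g = 0.02138, g' = -0.7795 → β = 0.2522
  β = 0.2522: g = 0.00054, g' = -0.7411 → β = 0.2529
Converged at β = 0.2529.
Compositions from xᵢ = zᵢ/(1+β(Kᵢ−1)), yᵢ = Kᵢxᵢ:
  acetaldehyde: x = 0.1708, y = 0.5489
  MEK: x = 0.4100, y = 0.2583
  n-heptane: x = 0.4193, y = 0.1929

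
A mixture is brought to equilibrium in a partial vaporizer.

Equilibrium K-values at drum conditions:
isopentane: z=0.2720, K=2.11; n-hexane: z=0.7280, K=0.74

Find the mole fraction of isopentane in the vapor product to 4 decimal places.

Material balance + equilibrium reduce to Σ zᵢ(Kᵢ−1)/(1+ψ(Kᵢ−1)) = 0.
g(0) = ΣzᵢKᵢ − 1 = 0.1126 and g(1) = 1 − Σzᵢ/Kᵢ = -0.1127, so a root lies in (0, 1).
Newton iteration, ψ⁰ = 0.5:
  ψ = 0.5000: g = -0.02340, g' = -0.2036 → ψ = 0.3851
  ψ = 0.3851: g = 0.00118, g' = -0.2253 → ψ = 0.3903
Converged at ψ = 0.3903.
Compositions from xᵢ = zᵢ/(1+ψ(Kᵢ−1)), yᵢ = Kᵢxᵢ:
  isopentane: x = 0.1898, y = 0.4004
  n-hexane: x = 0.8102, y = 0.5996

y_isopentane = 0.4004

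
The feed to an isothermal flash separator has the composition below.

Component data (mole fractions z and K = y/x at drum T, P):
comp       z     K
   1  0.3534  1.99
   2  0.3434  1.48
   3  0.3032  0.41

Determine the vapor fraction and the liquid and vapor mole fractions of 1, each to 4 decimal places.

Let ψ = V/F and solve Σ zᵢ(Kᵢ−1)/(1+ψ(Kᵢ−1)) = 0.
Feasibility: ΣzᵢKᵢ = 1.3358, Σzᵢ/Kᵢ = 1.1491 — both > 1, two phases present.
Iterate (Newton) starting at ψ = 0.59:
  ψ = 0.5900: g = 0.07490, g' = -0.4344 → ψ = 0.7624
  ψ = 0.7624: g = -0.00510, g' = -0.5036 → ψ = 0.7523
  ψ = 0.7523: g = -0.00003, g' = -0.4977 → ψ = 0.7522
Converged at ψ = 0.7522.
Compositions from xᵢ = zᵢ/(1+ψ(Kᵢ−1)), yᵢ = Kᵢxᵢ:
  1: x = 0.2026, y = 0.4031
  2: x = 0.2523, y = 0.3734
  3: x = 0.5451, y = 0.2235

ψ = 0.7522, x_1 = 0.2026, y_1 = 0.4031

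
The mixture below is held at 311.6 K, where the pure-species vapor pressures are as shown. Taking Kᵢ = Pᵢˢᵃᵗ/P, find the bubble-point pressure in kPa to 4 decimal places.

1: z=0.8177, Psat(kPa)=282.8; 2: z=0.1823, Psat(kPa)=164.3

Pbub = 261.1975 kPa

At the bubble point ψ → 0, so ΣzᵢKᵢ = 1 with Kᵢ = Pᵢˢᵃᵗ/P ⇒ P = ΣzᵢPᵢˢᵃᵗ.
P = 0.8177·282.8 + 0.1823·164.3 = 261.1975 kPa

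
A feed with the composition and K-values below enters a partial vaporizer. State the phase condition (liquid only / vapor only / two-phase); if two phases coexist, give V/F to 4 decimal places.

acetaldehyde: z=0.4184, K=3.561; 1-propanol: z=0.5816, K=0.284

two-phase, V/F = 0.3573

ΣzᵢKᵢ = 1.6551; Σzᵢ/Kᵢ = 2.1654.
Both exceed 1, so a two-phase solution exists.
Binary case is linear: z₁(K₁−1)(1+ψ(K₂−1)) + z₂(K₂−1)(1+ψ(K₁−1)) = 0
⇒ ψ = [z₁(K₁−1)+z₂(K₂−1)] / [−(K₁−1)(K₂−1)] = 0.65510/1.83368 = 0.3573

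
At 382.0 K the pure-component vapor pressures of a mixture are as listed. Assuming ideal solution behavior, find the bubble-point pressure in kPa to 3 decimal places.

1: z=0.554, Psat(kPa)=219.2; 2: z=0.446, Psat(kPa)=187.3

Pbub = 204.973 kPa

At the bubble point ψ → 0, so ΣzᵢKᵢ = 1 with Kᵢ = Pᵢˢᵃᵗ/P ⇒ P = ΣzᵢPᵢˢᵃᵗ.
P = 0.554·219.2 + 0.446·187.3 = 204.973 kPa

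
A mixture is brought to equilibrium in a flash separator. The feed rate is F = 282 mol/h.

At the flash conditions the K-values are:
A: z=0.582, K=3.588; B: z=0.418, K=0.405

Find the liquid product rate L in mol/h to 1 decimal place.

L = 51.7 mol/h

Let ψ = V/F and solve Σ zᵢ(Kᵢ−1)/(1+ψ(Kᵢ−1)) = 0.
Feasibility: ΣzᵢKᵢ = 2.258, Σzᵢ/Kᵢ = 1.194 — both > 1, two phases present.
Binary case is linear: z₁(K₁−1)(1+ψ(K₂−1)) + z₂(K₂−1)(1+ψ(K₁−1)) = 0
⇒ ψ = [z₁(K₁−1)+z₂(K₂−1)] / [−(K₁−1)(K₂−1)] = 1.2575/1.5399 = 0.817
Then V = ψ·F = 0.8166·282 = 230.3 mol/h and L = F − V = 51.7 mol/h.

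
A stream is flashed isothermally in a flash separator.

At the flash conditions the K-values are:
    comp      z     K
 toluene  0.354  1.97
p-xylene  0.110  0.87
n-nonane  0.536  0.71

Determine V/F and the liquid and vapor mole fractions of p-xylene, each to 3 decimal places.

Rachford–Rice: g(V/F) = Σ zᵢ(Kᵢ−1)/(1+V/F(Kᵢ−1)) = 0.
g(0) = ΣzᵢKᵢ − 1 = 0.174 and g(1) = 1 − Σzᵢ/Kᵢ = -0.061, so a root lies in (0, 1).
Newton iteration, V/F⁰ = 0.5:
  V/F = 0.500: g = 0.0341, g' = -0.215 → V/F = 0.659
  V/F = 0.659: g = 0.0017, g' = -0.195 → V/F = 0.668
Converged at V/F = 0.668.
Compositions from xᵢ = zᵢ/(1+V/F(Kᵢ−1)), yᵢ = Kᵢxᵢ:
  toluene: x = 0.215, y = 0.423
  p-xylene: x = 0.120, y = 0.105
  n-nonane: x = 0.665, y = 0.472

V/F = 0.668, x_p-xylene = 0.120, y_p-xylene = 0.105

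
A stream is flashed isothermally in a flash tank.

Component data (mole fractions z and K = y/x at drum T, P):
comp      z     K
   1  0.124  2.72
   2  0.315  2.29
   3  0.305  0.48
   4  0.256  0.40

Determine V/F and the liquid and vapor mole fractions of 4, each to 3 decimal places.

V/F = 0.388, x_4 = 0.334, y_4 = 0.133

Rachford–Rice: g(V/F) = Σ zᵢ(Kᵢ−1)/(1+V/F(Kᵢ−1)) = 0.
g(0) = ΣzᵢKᵢ − 1 = 0.307 and g(1) = 1 − Σzᵢ/Kᵢ = -0.459, so a root lies in (0, 1).
Newton–Raphson from V/F = 0.5:
  V/F = 0.500: g = -0.0721, g' = -0.638 → V/F = 0.387
  V/F = 0.387: g = 0.0004, g' = -0.651 → V/F = 0.388
Converged at V/F = 0.388.
Compositions from xᵢ = zᵢ/(1+V/F(Kᵢ−1)), yᵢ = Kᵢxᵢ:
  1: x = 0.074, y = 0.202
  2: x = 0.210, y = 0.481
  3: x = 0.382, y = 0.183
  4: x = 0.334, y = 0.133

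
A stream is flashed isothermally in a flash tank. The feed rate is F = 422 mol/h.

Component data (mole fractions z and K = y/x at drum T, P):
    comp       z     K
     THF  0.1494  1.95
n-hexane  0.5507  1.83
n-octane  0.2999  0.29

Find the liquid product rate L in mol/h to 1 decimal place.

Rachford–Rice: g(ψ) = Σ zᵢ(Kᵢ−1)/(1+ψ(Kᵢ−1)) = 0.
Check two-phase: ΣzᵢKᵢ = 1.3861 > 1 and Σzᵢ/Kᵢ = 1.4117 > 1, so g(0) = 0.3861 > 0 and g(1) = -0.4117 < 0.
Newton–Raphson from ψ = 0.5:
  ψ = 0.5000: g = 0.08913, g' = -0.6148 → ψ = 0.6450
  ψ = 0.6450: g = -0.00708, g' = -0.7273 → ψ = 0.6352
  ψ = 0.6352: g = -0.00005, g' = -0.7167 → ψ = 0.6351
Converged at ψ = 0.6351.
Then V = ψ·F = 0.6351·422 = 268.0 mol/h and L = F − V = 154.0 mol/h.

L = 154.0 mol/h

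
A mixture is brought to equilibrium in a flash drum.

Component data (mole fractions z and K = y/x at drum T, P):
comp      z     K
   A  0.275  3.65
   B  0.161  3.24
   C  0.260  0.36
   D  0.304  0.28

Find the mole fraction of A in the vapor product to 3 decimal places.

Newton iteration, β⁰ = 0.5:
  β = 0.500: g = -0.1032, g' = -1.152 → β = 0.410
  β = 0.410: g = 0.0006, g' = -1.176 → β = 0.411
Converged at β = 0.411.
Compositions from xᵢ = zᵢ/(1+β(Kᵢ−1)), yᵢ = Kᵢxᵢ:
  A: x = 0.132, y = 0.480
  B: x = 0.084, y = 0.272
  C: x = 0.353, y = 0.127
  D: x = 0.432, y = 0.121

y_A = 0.480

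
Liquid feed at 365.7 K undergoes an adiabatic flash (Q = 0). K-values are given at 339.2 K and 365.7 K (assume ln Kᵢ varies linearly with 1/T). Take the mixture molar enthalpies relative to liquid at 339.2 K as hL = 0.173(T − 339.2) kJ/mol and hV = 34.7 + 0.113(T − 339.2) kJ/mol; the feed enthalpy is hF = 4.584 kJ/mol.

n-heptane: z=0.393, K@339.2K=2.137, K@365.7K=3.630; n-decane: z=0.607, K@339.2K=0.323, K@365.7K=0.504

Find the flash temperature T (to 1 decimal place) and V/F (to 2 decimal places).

T = 342.1 K, V/F = 0.12

Adiabatic flash: solve Rachford–Rice at each trial T, then check hF = ψ·hV(T) + (1−ψ)·hL(T).
  T = 339.2 K: K = (2.137, 0.323), RR gives ψ = 0.047, H_out = 1.618 kJ/mol
  T = 365.7 K: K = (3.630, 0.504), RR gives ψ = 0.562, H_out = 23.177 kJ/mol
  T = 352.4 K: K = (2.810, 0.407), RR gives ψ = 0.327, H_out = 13.368 kJ/mol
  T = 345.8 K: K = (2.457, 0.363), RR gives ψ = 0.201, H_out = 8.020 kJ/mol
  T = 342.5 K: K = (2.293, 0.343), RR gives ψ = 0.128, H_out = 5.002 kJ/mol
  T = 340.9 K: K = (2.216, 0.333), RR gives ψ = 0.090, H_out = 3.415 kJ/mol
Linear interpolation between T = 340.9 (H_out = 3.415) and T = 342.5 (H_out = 5.002) on hF = 4.584 gives T ≈ 342.1 K, at which ψ = 0.12.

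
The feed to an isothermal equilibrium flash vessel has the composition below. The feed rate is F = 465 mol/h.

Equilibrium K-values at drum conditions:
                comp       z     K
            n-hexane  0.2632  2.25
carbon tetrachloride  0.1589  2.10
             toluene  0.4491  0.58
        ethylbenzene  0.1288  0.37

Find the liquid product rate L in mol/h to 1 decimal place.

Material balance + equilibrium reduce to Σ zᵢ(Kᵢ−1)/(1+β(Kᵢ−1)) = 0.
Feasibility: ΣzᵢKᵢ = 1.2340, Σzᵢ/Kᵢ = 1.3151 — both > 1, two phases present.
Newton–Raphson from β = 0.5:
  β = 0.5000: g = -0.04199, g' = -0.4717 → β = 0.4110
  β = 0.4110: g = 0.00026, g' = -0.4795 → β = 0.4115
Converged at β = 0.4115.
Then V = β·F = 0.4115·465 = 191.3 mol/h and L = F − V = 273.7 mol/h.

L = 273.7 mol/h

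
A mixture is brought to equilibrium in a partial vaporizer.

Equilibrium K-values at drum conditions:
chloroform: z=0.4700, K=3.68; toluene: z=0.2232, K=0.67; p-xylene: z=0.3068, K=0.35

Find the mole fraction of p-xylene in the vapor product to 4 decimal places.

y_p-xylene = 0.1909

Rachford–Rice: g(β) = Σ zᵢ(Kᵢ−1)/(1+β(Kᵢ−1)) = 0.
g(0) = ΣzᵢKᵢ − 1 = 0.9865 and g(1) = 1 − Σzᵢ/Kᵢ = -0.3374, so a root lies in (0, 1).
Newton iteration, β⁰ = 0.5:
  β = 0.5000: g = 0.15464, g' = -0.9359 → β = 0.6652
  β = 0.6652: g = 0.00691, g' = -0.8782 → β = 0.6731
Converged at β = 0.6731.
Compositions from xᵢ = zᵢ/(1+β(Kᵢ−1)), yᵢ = Kᵢxᵢ:
  chloroform: x = 0.1676, y = 0.6168
  toluene: x = 0.2869, y = 0.1922
  p-xylene: x = 0.5454, y = 0.1909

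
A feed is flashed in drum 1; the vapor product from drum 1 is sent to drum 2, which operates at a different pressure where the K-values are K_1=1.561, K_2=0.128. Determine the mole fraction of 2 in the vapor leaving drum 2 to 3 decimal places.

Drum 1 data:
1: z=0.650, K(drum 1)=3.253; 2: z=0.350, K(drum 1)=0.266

Drum 1:
Let ψ₁ = V/F and solve Σ zᵢ(Kᵢ−1)/(1+ψ₁(Kᵢ−1)) = 0.
Feasibility: ΣzᵢKᵢ = 2.208, Σzᵢ/Kᵢ = 1.516 — both > 1, two phases present.
Newton iteration, ψ₁⁰ = 0.5:
  ψ₁ = 0.500: g = 0.2828, g' = -1.200 → ψ₁ = 0.736
  ψ₁ = 0.736: g = -0.0073, g' = -1.358 → ψ₁ = 0.730
Converged at ψ₁ = 0.730.
Drum-1 compositions:
  1: x = 0.246, y = 0.799
  2: x = 0.754, y = 0.201
Drum-2 feed = drum-1 vapor: z₂ = (0.7994, 0.2006).
Drum 2:
Let ψ₂ = V/F and solve Σ zᵢ(Kᵢ−1)/(1+ψ₂(Kᵢ−1)) = 0.
g(0) = ΣzᵢKᵢ − 1 = 0.273 and g(1) = 1 − Σzᵢ/Kᵢ = -1.080, so a root lies in (0, 1).
Binary case is linear: z₁(K₁−1)(1+ψ₂(K₂−1)) + z₂(K₂−1)(1+ψ₂(K₁−1)) = 0
⇒ ψ₂ = [z₁(K₁−1)+z₂(K₂−1)] / [−(K₁−1)(K₂−1)] = 0.2735/0.4892 = 0.559
  1: x = 0.609, y = 0.950
  2: x = 0.391, y = 0.050

y_2 (drum 2) = 0.050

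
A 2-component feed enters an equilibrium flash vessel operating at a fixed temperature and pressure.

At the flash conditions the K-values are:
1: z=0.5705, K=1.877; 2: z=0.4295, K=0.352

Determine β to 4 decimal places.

Rachford–Rice: g(β) = Σ zᵢ(Kᵢ−1)/(1+β(Kᵢ−1)) = 0.
g(0) = ΣzᵢKᵢ − 1 = 0.2220 and g(1) = 1 − Σzᵢ/Kᵢ = -0.5241, so a root lies in (0, 1).
Binary case is linear: z₁(K₁−1)(1+β(K₂−1)) + z₂(K₂−1)(1+β(K₁−1)) = 0
⇒ β = [z₁(K₁−1)+z₂(K₂−1)] / [−(K₁−1)(K₂−1)] = 0.22201/0.56830 = 0.3907

β = 0.3907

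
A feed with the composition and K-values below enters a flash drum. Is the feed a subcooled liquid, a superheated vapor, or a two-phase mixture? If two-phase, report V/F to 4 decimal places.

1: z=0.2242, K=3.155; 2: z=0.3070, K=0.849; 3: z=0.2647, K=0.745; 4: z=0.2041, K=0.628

two-phase, V/F = 0.5385

ΣzᵢKᵢ = 1.2934; Σzᵢ/Kᵢ = 1.1130.
Both exceed 1, so a two-phase solution exists.
Rachford–Rice: g(ψ) = Σ zᵢ(Kᵢ−1)/(1+ψ(Kᵢ−1)) = 0.
Iterate (Newton) starting at ψ = 0.5:
  ψ = 0.5000: g = 0.01178, g' = -0.3147 → ψ = 0.5375
  ψ = 0.5375: g = 0.00030, g' = -0.2991 → ψ = 0.5384
Converged at ψ = 0.5385.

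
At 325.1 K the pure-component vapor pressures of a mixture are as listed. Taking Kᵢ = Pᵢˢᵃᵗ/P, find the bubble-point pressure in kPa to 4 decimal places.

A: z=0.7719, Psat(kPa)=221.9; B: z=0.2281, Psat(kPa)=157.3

At the bubble point ψ → 0, so ΣzᵢKᵢ = 1 with Kᵢ = Pᵢˢᵃᵗ/P ⇒ P = ΣzᵢPᵢˢᵃᵗ.
P = 0.7719·221.9 + 0.2281·157.3 = 207.1647 kPa

Pbub = 207.1647 kPa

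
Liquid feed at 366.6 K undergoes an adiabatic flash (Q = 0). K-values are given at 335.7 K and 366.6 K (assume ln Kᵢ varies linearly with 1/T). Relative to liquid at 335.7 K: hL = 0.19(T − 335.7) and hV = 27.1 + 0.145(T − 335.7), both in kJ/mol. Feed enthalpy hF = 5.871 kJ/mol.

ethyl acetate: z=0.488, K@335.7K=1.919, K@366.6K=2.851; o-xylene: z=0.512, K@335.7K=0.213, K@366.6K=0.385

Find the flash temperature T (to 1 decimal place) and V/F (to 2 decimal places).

Adiabatic flash: solve Rachford–Rice at each trial T, then check hF = ψ·hV(T) + (1−ψ)·hL(T).
  T = 335.7 K: K = (1.919, 0.213), RR gives ψ = 0.063, H_out = 1.706 kJ/mol
  T = 366.6 K: K = (2.851, 0.385), RR gives ψ = 0.517, H_out = 19.160 kJ/mol
  T = 351.1 K: K = (2.358, 0.290), RR gives ψ = 0.310, H_out = 11.116 kJ/mol
  T = 343.4 K: K = (2.132, 0.249), RR gives ψ = 0.198, H_out = 6.756 kJ/mol
  T = 339.5 K: K = (2.023, 0.230), RR gives ψ = 0.133, H_out = 4.315 kJ/mol
  T = 341.4 K: K = (2.076, 0.239), RR gives ψ = 0.166, H_out = 5.529 kJ/mol
  T = 342.4 K: K = (2.104, 0.244), RR gives ψ = 0.182, H_out = 6.149 kJ/mol
  T = 341.9 K: K = (2.090, 0.242), RR gives ψ = 0.174, H_out = 5.841 kJ/mol
Linear interpolation between T = 341.9 (H_out = 5.841) and T = 342.4 (H_out = 6.149) on hF = 5.871 gives T ≈ 341.9 K, at which ψ = 0.17.

T = 341.9 K, V/F = 0.17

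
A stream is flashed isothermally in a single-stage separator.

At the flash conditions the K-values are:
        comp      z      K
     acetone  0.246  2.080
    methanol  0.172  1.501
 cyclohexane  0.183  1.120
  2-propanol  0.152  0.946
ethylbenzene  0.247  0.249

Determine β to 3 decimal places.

β = 0.410

Newton–Raphson from β = 0.5:
  β = 0.500: g = -0.0433, g' = -0.509 → β = 0.415
  β = 0.415: g = -0.0021, g' = -0.463 → β = 0.410
Converged at β = 0.410.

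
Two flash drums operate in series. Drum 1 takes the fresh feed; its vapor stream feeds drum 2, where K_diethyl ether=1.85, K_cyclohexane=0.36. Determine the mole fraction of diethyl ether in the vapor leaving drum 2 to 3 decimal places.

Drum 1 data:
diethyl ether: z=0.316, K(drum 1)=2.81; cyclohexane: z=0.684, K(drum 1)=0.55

y_diethyl ether (drum 2) = 0.795

Drum 1:
Binary case is linear: z₁(K₁−1)(1+ψ₁(K₂−1)) + z₂(K₂−1)(1+ψ₁(K₁−1)) = 0
⇒ ψ₁ = [z₁(K₁−1)+z₂(K₂−1)] / [−(K₁−1)(K₂−1)] = 0.2642/0.8145 = 0.324
Drum-1 compositions:
  diethyl ether: x = 0.199, y = 0.560
  cyclohexane: x = 0.801, y = 0.440
Drum-2 feed = drum-1 vapor: z₂ = (0.5595, 0.4405).
Drum 2:
Material balance + equilibrium reduce to Σ zᵢ(Kᵢ−1)/(1+ψ₂(Kᵢ−1)) = 0.
Check two-phase: ΣzᵢKᵢ = 1.194 > 1 and Σzᵢ/Kᵢ = 1.526 > 1, so g(0) = 0.194 > 0 and g(1) = -0.526 < 0.
Binary case is linear: z₁(K₁−1)(1+ψ₂(K₂−1)) + z₂(K₂−1)(1+ψ₂(K₁−1)) = 0
⇒ ψ₂ = [z₁(K₁−1)+z₂(K₂−1)] / [−(K₁−1)(K₂−1)] = 0.1937/0.5440 = 0.356
  diethyl ether: x = 0.430, y = 0.795
  cyclohexane: x = 0.570, y = 0.205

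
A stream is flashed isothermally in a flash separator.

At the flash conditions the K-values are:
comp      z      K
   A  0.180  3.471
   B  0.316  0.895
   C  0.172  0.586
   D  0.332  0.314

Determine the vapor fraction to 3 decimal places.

Material balance + equilibrium reduce to Σ zᵢ(Kᵢ−1)/(1+ψ(Kᵢ−1)) = 0.
g(0) = ΣzᵢKᵢ − 1 = 0.113 and g(1) = 1 − Σzᵢ/Kᵢ = -0.756, so a root lies in (0, 1).
Newton iteration, ψ⁰ = 0.65:
  ψ = 0.650: g = -0.3734, g' = -0.730 → ψ = 0.138
  ψ = 0.138: g = -0.0294, g' = -0.838 → ψ = 0.103
  ψ = 0.103: g = 0.0013, g' = -0.914 → ψ = 0.105
Converged at ψ = 0.105.

ψ = 0.105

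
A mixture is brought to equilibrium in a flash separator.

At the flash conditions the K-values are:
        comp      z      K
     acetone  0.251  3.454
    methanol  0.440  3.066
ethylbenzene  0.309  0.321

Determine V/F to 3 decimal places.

V/F = 0.877

Rachford–Rice: g(V/F) = Σ zᵢ(Kᵢ−1)/(1+V/F(Kᵢ−1)) = 0.
g(0) = ΣzᵢKᵢ − 1 = 1.315 and g(1) = 1 − Σzᵢ/Kᵢ = -0.179, so a root lies in (0, 1).
Newton iteration, V/F⁰ = 0.5:
  V/F = 0.500: g = 0.4061, g' = -1.086 → V/F = 0.874
  V/F = 0.874: g = 0.0038, g' = -1.253 → V/F = 0.877
Converged at V/F = 0.877.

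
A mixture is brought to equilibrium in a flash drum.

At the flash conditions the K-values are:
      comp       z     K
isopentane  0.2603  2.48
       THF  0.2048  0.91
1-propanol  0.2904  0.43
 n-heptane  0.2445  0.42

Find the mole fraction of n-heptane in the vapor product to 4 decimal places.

y_n-heptane = 0.1081

Rachford–Rice: g(V/F) = Σ zᵢ(Kᵢ−1)/(1+V/F(Kᵢ−1)) = 0.
g(0) = ΣzᵢKᵢ − 1 = 0.0595 and g(1) = 1 − Σzᵢ/Kᵢ = -0.5875, so a root lies in (0, 1).
Newton–Raphson from V/F = 0.36:
  V/F = 0.3600: g = -0.15521, g' = -0.5252 → V/F = 0.0645
  V/F = 0.0645: g = 0.01399, g' = -0.6673 → V/F = 0.0854
  V/F = 0.0854: g = 0.00022, g' = -0.6463 → V/F = 0.0858
Converged at V/F = 0.0858.
Compositions from xᵢ = zᵢ/(1+V/F(Kᵢ−1)), yᵢ = Kᵢxᵢ:
  isopentane: x = 0.2310, y = 0.5728
  THF: x = 0.2064, y = 0.1878
  1-propanol: x = 0.3053, y = 0.1313
  n-heptane: x = 0.2573, y = 0.1081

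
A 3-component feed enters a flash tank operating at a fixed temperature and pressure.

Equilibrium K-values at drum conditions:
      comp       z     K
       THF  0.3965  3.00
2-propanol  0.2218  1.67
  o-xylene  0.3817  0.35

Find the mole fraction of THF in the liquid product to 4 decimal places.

Iterate (Newton) starting at ψ = 0.61:
  ψ = 0.6100: g = 0.05159, g' = -0.8148 → ψ = 0.6733
  ψ = 0.6733: g = -0.00086, g' = -0.8453 → ψ = 0.6723
Converged at ψ = 0.6723.
Compositions from xᵢ = zᵢ/(1+ψ(Kᵢ−1)), yᵢ = Kᵢxᵢ:
  THF: x = 0.1691, y = 0.5073
  2-propanol: x = 0.1529, y = 0.2554
  o-xylene: x = 0.6780, y = 0.2373

x_THF = 0.1691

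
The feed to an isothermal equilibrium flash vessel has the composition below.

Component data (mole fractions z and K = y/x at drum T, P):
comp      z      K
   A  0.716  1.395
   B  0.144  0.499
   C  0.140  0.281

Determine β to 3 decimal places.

Rachford–Rice: g(β) = Σ zᵢ(Kᵢ−1)/(1+β(Kᵢ−1)) = 0.
Feasibility: ΣzᵢKᵢ = 1.110, Σzᵢ/Kᵢ = 1.300 — both > 1, two phases present.
Newton–Raphson from β = 0.39:
  β = 0.390: g = 0.0155, g' = -0.279 → β = 0.446
  β = 0.446: g = -0.0005, g' = -0.297 → β = 0.444
Converged at β = 0.444.

β = 0.444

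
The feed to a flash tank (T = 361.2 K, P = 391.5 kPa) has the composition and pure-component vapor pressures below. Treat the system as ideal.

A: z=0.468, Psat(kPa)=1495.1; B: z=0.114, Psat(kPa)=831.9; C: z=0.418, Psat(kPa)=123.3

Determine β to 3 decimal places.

β = 0.670

Raoult's law: Kᵢ = Pᵢˢᵃᵗ/P = Pᵢˢᵃᵗ/391.5.
  K_A = 1495.1/391.5 = 3.81890, K_B = 831.9/391.5 = 2.12490, K_C = 123.3/391.5 = 0.31494
Newton–Raphson from β = 0.31:
  β = 0.310: g = 0.4355, g' = -1.455 → β = 0.609
  β = 0.609: g = 0.0699, g' = -1.132 → β = 0.671
  β = 0.671: g = -0.0008, g' = -1.164 → β = 0.670
Converged at β = 0.670.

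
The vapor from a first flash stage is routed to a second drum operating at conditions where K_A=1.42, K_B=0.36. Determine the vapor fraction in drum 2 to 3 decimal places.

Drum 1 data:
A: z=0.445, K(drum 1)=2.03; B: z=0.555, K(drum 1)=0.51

Drum 1:
Newton–Raphson from ψ₁ = 0.5:
  ψ₁ = 0.500: g = -0.0577, g' = -0.439 → ψ₁ = 0.369
Converged at ψ₁ = 0.369.
Drum-1 compositions:
  A: x = 0.322, y = 0.654
  B: x = 0.678, y = 0.346
Drum-2 feed = drum-1 vapor: z₂ = (0.6544, 0.3456).
Drum 2:
Rachford–Rice: g(ψ₂) = Σ zᵢ(Kᵢ−1)/(1+ψ₂(Kᵢ−1)) = 0.
Check two-phase: ΣzᵢKᵢ = 1.054 > 1 and Σzᵢ/Kᵢ = 1.421 > 1, so g(0) = 0.054 > 0 and g(1) = -0.421 < 0.
Binary case is linear: z₁(K₁−1)(1+ψ₂(K₂−1)) + z₂(K₂−1)(1+ψ₂(K₁−1)) = 0
⇒ ψ₂ = [z₁(K₁−1)+z₂(K₂−1)] / [−(K₁−1)(K₂−1)] = 0.0537/0.2688 = 0.200
  A: x = 0.604, y = 0.857
  B: x = 0.396, y = 0.143

V/F (drum 2) = 0.200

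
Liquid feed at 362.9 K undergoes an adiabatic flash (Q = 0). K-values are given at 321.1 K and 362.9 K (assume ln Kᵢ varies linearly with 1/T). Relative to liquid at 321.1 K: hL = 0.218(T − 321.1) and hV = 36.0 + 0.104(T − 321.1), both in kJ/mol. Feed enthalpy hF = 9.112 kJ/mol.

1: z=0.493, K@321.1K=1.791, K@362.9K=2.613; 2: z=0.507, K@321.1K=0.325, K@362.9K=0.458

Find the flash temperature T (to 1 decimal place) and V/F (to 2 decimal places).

Adiabatic flash: solve Rachford–Rice at each trial T, then check hF = ψ·hV(T) + (1−ψ)·hL(T).
  T = 321.1 K: K = (1.791, 0.325), RR gives ψ = 0.089, H_out = 3.219 kJ/mol
  T = 362.9 K: K = (2.613, 0.458), RR gives ψ = 0.595, H_out = 27.706 kJ/mol
  T = 342.0 K: K = (2.188, 0.390), RR gives ψ = 0.381, H_out = 17.378 kJ/mol
  T = 331.6 K: K = (1.987, 0.357), RR gives ψ = 0.253, H_out = 11.101 kJ/mol
  T = 326.4 K: K = (1.889, 0.341), RR gives ψ = 0.178, H_out = 7.452 kJ/mol
  T = 329.0 K: K = (1.938, 0.349), RR gives ψ = 0.217, H_out = 9.330 kJ/mol
  T = 327.7 K: K = (1.913, 0.345), RR gives ψ = 0.198, H_out = 8.405 kJ/mol
Linear interpolation between T = 327.7 (H_out = 8.405) and T = 329.0 (H_out = 9.330) on hF = 9.112 gives T ≈ 328.7 K, at which ψ = 0.21.

T = 328.7 K, V/F = 0.21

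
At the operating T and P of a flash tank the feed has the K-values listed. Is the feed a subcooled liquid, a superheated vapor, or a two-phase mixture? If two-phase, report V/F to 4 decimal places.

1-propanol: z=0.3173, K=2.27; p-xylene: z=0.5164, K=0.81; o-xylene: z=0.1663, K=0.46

two-phase, V/F = 0.5498

ΣzᵢKᵢ = 1.2151; Σzᵢ/Kᵢ = 1.1388.
Both exceed 1, so a two-phase solution exists.
Let ψ = V/F and solve Σ zᵢ(Kᵢ−1)/(1+ψ(Kᵢ−1)) = 0.
Newton iteration, ψ⁰ = 0.49:
  ψ = 0.4900: g = 0.01809, g' = -0.3068 → ψ = 0.5490
  ψ = 0.5490: g = 0.00025, g' = -0.2989 → ψ = 0.5498
Converged at ψ = 0.5498.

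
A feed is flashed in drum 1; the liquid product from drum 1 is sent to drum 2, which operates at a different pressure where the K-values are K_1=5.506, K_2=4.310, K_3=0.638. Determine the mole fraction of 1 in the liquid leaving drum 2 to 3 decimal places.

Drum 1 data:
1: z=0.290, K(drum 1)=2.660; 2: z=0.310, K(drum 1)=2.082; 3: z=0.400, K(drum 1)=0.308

Drum 1:
Let ψ₁ = V/F and solve Σ zᵢ(Kᵢ−1)/(1+ψ₁(Kᵢ−1)) = 0.
Check two-phase: ΣzᵢKᵢ = 1.540 > 1 and Σzᵢ/Kᵢ = 1.557 > 1, so g(0) = 0.540 > 0 and g(1) = -0.557 < 0.
Newton iteration, ψ₁⁰ = 0.52:
  ψ₁ = 0.520: g = 0.0406, g' = -0.846 → ψ₁ = 0.568
  ψ₁ = 0.568: g = -0.0005, g' = -0.871 → ψ₁ = 0.567
Converged at ψ₁ = 0.567.
Drum-1 compositions:
  1: x = 0.149, y = 0.397
  2: x = 0.192, y = 0.400
  3: x = 0.659, y = 0.203
Drum-2 feed = drum-1 liquid: z₂ = (0.1493, 0.1921, 0.6586).
Drum 2:
Material balance + equilibrium reduce to Σ zᵢ(Kᵢ−1)/(1+ψ₂(Kᵢ−1)) = 0.
Feasibility: ΣzᵢKᵢ = 2.070, Σzᵢ/Kᵢ = 1.104 — both > 1, two phases present.
Iterate (Newton) starting at ψ₂ = 0.5:
  ψ₂ = 0.500: g = 0.1552, g' = -0.714 → ψ₂ = 0.717
  ψ₂ = 0.717: g = 0.0253, g' = -0.511 → ψ₂ = 0.767
  ψ₂ = 0.767: g = 0.0006, g' = -0.486 → ψ₂ = 0.768
Converged at ψ₂ = 0.768.
  1: x = 0.033, y = 0.184
  2: x = 0.054, y = 0.234
  3: x = 0.912, y = 0.582

x_1 (drum 2) = 0.033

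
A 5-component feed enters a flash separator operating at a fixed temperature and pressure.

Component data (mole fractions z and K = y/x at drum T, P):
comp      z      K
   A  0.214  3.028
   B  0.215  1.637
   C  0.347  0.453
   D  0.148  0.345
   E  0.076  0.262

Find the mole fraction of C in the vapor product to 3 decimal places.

y_C = 0.182

Rachford–Rice: g(ψ) = Σ zᵢ(Kᵢ−1)/(1+ψ(Kᵢ−1)) = 0.
Check two-phase: ΣzᵢKᵢ = 1.228 > 1 and Σzᵢ/Kᵢ = 1.687 > 1, so g(0) = 0.228 > 0 and g(1) = -0.687 < 0.
Newton iteration, ψ⁰ = 0.4:
  ψ = 0.400: g = -0.1051, g' = -0.694 → ψ = 0.248
  ψ = 0.248: g = 0.0027, g' = -0.746 → ψ = 0.252
Converged at ψ = 0.252.
Compositions from xᵢ = zᵢ/(1+ψ(Kᵢ−1)), yᵢ = Kᵢxᵢ:
  A: x = 0.142, y = 0.429
  B: x = 0.185, y = 0.303
  C: x = 0.402, y = 0.182
  D: x = 0.177, y = 0.061
  E: x = 0.093, y = 0.024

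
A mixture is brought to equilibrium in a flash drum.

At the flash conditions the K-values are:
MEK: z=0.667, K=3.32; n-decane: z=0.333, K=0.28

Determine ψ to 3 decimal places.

ψ = 0.783

Material balance + equilibrium reduce to Σ zᵢ(Kᵢ−1)/(1+ψ(Kᵢ−1)) = 0.
Feasibility: ΣzᵢKᵢ = 2.308, Σzᵢ/Kᵢ = 1.390 — both > 1, two phases present.
Binary case is linear: z₁(K₁−1)(1+ψ(K₂−1)) + z₂(K₂−1)(1+ψ(K₁−1)) = 0
⇒ ψ = [z₁(K₁−1)+z₂(K₂−1)] / [−(K₁−1)(K₂−1)] = 1.3077/1.6704 = 0.783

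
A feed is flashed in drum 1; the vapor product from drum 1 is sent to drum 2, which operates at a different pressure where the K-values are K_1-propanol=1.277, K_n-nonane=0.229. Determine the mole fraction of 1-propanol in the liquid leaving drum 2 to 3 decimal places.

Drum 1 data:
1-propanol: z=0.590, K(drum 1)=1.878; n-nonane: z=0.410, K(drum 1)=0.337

x_1-propanol (drum 2) = 0.736

Drum 1:
Material balance + equilibrium reduce to Σ zᵢ(Kᵢ−1)/(1+ψ₁(Kᵢ−1)) = 0.
Check two-phase: ΣzᵢKᵢ = 1.246 > 1 and Σzᵢ/Kᵢ = 1.531 > 1, so g(0) = 0.246 > 0 and g(1) = -0.531 < 0.
Iterate (Newton) starting at ψ₁ = 0.64:
  ψ₁ = 0.640: g = -0.1405, g' = -0.730 → ψ₁ = 0.448
  ψ₁ = 0.448: g = -0.0146, g' = -0.599 → ψ₁ = 0.423
Converged at ψ₁ = 0.423.
Drum-1 compositions:
  1-propanol: x = 0.430, y = 0.808
  n-nonane: x = 0.570, y = 0.192
Drum-2 feed = drum-1 vapor: z₂ = (0.8080, 0.1920).
Drum 2:
Binary case is linear: z₁(K₁−1)(1+ψ₂(K₂−1)) + z₂(K₂−1)(1+ψ₂(K₁−1)) = 0
⇒ ψ₂ = [z₁(K₁−1)+z₂(K₂−1)] / [−(K₁−1)(K₂−1)] = 0.0758/0.2136 = 0.355
  1-propanol: x = 0.736, y = 0.939
  n-nonane: x = 0.264, y = 0.061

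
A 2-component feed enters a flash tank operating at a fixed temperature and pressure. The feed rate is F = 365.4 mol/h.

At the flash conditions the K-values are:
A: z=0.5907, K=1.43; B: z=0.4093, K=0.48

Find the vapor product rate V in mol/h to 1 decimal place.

V = 67.3 mol/h

Newton iteration, V/F⁰ = 0.49:
  V/F = 0.4900: g = -0.07581, g' = -0.2738 → V/F = 0.2131
  V/F = 0.2131: g = -0.00668, g' = -0.2316 → V/F = 0.1843
  V/F = 0.1843: g = -0.00004, g' = -0.2291 → V/F = 0.1841
Converged at V/F = 0.1841.
Then V = V/F·F = 0.1841·365.4 = 67.3 mol/h and L = F − V = 298.1 mol/h.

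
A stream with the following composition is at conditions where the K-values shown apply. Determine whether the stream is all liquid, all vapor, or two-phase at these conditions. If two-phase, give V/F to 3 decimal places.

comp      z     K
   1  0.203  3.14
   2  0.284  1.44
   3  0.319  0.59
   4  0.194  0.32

two-phase, V/F = 0.405

ΣzᵢKᵢ = 1.297; Σzᵢ/Kᵢ = 1.409.
Both exceed 1, so a two-phase solution exists.
Let ψ = V/F and solve Σ zᵢ(Kᵢ−1)/(1+ψ(Kᵢ−1)) = 0.
Newton–Raphson from ψ = 0.43:
  ψ = 0.430: g = -0.0139, g' = -0.549 → ψ = 0.405
Converged at ψ = 0.405.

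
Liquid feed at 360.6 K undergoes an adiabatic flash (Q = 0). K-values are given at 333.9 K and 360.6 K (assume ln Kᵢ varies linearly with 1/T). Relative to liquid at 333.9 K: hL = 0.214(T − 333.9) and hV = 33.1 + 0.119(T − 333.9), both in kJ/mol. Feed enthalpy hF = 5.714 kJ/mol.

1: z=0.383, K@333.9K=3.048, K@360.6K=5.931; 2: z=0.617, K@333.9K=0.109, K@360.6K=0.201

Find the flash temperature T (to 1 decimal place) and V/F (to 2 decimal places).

T = 336.3 K, V/F = 0.16

Adiabatic flash: solve Rachford–Rice at each trial T, then check hF = ψ·hV(T) + (1−ψ)·hL(T).
  T = 333.9 K: K = (3.048, 0.109), RR gives ψ = 0.129, H_out = 4.256 kJ/mol
  T = 360.6 K: K = (5.931, 0.201), RR gives ψ = 0.354, H_out = 16.540 kJ/mol
  T = 347.2 K: K = (4.301, 0.150), RR gives ψ = 0.263, H_out = 11.234 kJ/mol
  T = 340.5 K: K = (3.628, 0.128), RR gives ψ = 0.204, H_out = 8.051 kJ/mol
  T = 337.2 K: K = (3.328, 0.118), RR gives ψ = 0.169, H_out = 6.258 kJ/mol
  T = 335.5 K: K = (3.182, 0.113), RR gives ψ = 0.149, H_out = 5.257 kJ/mol
Linear interpolation between T = 335.5 (H_out = 5.257) and T = 337.2 (H_out = 6.258) on hF = 5.714 gives T ≈ 336.3 K, at which ψ = 0.16.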